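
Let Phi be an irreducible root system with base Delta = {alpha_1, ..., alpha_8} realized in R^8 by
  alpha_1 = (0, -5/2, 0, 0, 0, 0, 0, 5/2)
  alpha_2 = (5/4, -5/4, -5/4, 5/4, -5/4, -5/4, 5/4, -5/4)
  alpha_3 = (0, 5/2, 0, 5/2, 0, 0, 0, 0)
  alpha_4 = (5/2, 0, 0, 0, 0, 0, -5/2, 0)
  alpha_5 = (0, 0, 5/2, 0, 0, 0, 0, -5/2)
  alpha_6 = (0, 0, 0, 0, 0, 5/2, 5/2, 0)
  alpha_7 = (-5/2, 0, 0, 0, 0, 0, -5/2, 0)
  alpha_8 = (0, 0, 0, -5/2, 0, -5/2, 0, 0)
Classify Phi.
E_8

Compute the Cartan integers a_ij = 2(alpha_i, alpha_j)/(alpha_j, alpha_j); the resulting 8x8 Cartan matrix is
[[2, 0, -1, 0, -1, 0, 0, 0], [0, 2, 0, 0, 0, 0, -1, 0], [-1, 0, 2, 0, 0, 0, 0, -1], [0, 0, 0, 2, 0, -1, 0, 0], [-1, 0, 0, 0, 2, 0, 0, 0], [0, 0, 0, -1, 0, 2, -1, -1], [0, -1, 0, 0, 0, -1, 2, 0], [0, 0, -1, 0, 0, -1, 0, 2]].
All simple roots have the same length, so the diagram is simply laced. The associated Dynkin diagram is a chain of 7 nodes with one extra node attached to the third node from one end (E_8), so the type is E_8.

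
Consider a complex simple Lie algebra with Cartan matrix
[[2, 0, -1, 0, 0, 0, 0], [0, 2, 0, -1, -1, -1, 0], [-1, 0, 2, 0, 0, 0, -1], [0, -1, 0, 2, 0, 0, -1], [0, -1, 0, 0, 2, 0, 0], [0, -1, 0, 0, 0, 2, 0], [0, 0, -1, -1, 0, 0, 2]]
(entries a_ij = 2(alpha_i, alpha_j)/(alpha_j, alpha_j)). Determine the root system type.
D_7 (so(14))

The matrix has rank 7 with 2's on the diagonal. Reading the off-diagonal entries as Dynkin edges (a single edge where a_ij = a_ji = -1; a double or triple edge where a_ij * a_ji = 2 or 3), the diagram is a chain of 5 nodes with a fork of two nodes at one end (D_7). One simple-root ordering that puts it in standard form is (alpha_1, alpha_3, alpha_7, alpha_4, alpha_2, alpha_5, alpha_6). So the algebra is type D_7, i.e. so(14).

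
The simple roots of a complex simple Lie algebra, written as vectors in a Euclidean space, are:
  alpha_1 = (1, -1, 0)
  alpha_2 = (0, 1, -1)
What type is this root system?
A2

Compute the Cartan integers a_ij = 2(alpha_i, alpha_j)/(alpha_j, alpha_j); the resulting 2x2 Cartan matrix is
[[2, -1], [-1, 2]].
All simple roots have the same length, so the diagram is simply laced. The associated Dynkin diagram is a chain of 2 nodes with single edges (A_2), so the type is A_2 (the algebra sl(3)).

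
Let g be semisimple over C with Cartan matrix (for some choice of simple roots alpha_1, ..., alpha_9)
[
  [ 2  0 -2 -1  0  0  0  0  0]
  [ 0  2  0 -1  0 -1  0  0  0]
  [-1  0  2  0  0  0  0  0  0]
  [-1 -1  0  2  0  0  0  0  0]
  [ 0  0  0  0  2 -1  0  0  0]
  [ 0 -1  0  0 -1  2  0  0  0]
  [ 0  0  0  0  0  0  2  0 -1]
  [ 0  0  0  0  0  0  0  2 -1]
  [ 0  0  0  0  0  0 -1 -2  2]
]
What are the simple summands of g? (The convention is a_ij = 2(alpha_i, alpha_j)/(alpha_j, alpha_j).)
B3 + B6

The diagram associated to this matrix has two connected components: the simple roots {alpha_7, alpha_8, alpha_9} form a chain of 3 nodes with a double edge at one end; the terminal node there is the unique short simple root (B_3), and {alpha_1, alpha_2, alpha_3, alpha_4, alpha_5, alpha_6} form a chain of 6 nodes with a double edge at one end; the terminal node there is the unique short simple root (B_6). A semisimple Lie algebra decomposes uniquely as the direct sum of simple ideals, one per connected component of its Dynkin diagram, so g ≅ B_3 ⊕ B_6 (dimension 21 + 78 = 99).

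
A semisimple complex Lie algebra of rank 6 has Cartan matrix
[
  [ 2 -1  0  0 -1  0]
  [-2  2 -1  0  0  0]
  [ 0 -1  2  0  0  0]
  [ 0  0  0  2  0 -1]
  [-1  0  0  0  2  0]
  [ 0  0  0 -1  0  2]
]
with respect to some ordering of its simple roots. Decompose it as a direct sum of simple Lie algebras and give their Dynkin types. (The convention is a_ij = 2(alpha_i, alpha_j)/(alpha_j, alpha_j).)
A_2 (sl(3)) ⊕ F_4

The diagram associated to this matrix has two connected components: the simple roots {alpha_4, alpha_6} form a chain of 2 nodes with single edges (A_2), and {alpha_1, alpha_2, alpha_3, alpha_5} form a chain of 4 nodes with a double edge between the middle two (F_4). A semisimple Lie algebra decomposes uniquely as the direct sum of simple ideals, one per connected component of its Dynkin diagram, so g ≅ A_2 ⊕ F_4 (dimension 8 + 52 = 60).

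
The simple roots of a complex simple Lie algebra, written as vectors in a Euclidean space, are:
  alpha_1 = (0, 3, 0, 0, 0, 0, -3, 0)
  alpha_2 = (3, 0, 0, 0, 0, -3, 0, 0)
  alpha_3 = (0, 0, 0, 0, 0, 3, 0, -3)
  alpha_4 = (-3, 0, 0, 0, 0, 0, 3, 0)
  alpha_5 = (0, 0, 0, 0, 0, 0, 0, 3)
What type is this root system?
Compute the Cartan integers a_ij = 2(alpha_i, alpha_j)/(alpha_j, alpha_j); the resulting 5x5 Cartan matrix is
[[2, 0, 0, -1, 0], [0, 2, -1, -1, 0], [0, -1, 2, 0, -2], [-1, -1, 0, 2, 0], [0, 0, -1, 0, 2]].
The roots have two lengths (squared-length ratio 2:1); the short ones are alpha_{5}. The associated Dynkin diagram is a chain of 5 nodes with a double edge at one end; the terminal node there is the unique short simple root (B_5), so the type is B_5 (the algebra so(11)).

B_5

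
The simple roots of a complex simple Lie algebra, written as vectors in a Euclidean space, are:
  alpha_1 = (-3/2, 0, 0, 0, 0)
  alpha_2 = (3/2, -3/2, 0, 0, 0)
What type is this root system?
Compute the Cartan integers a_ij = 2(alpha_i, alpha_j)/(alpha_j, alpha_j); the resulting 2x2 Cartan matrix is
[[2, -1], [-2, 2]].
The roots have two lengths (squared-length ratio 2:1); the short ones are alpha_{1}. The associated Dynkin diagram is a chain of 2 nodes with a double edge at one end; the terminal node there is the unique short simple root (B_2), so the type is B_2 (the algebra so(5)).

B2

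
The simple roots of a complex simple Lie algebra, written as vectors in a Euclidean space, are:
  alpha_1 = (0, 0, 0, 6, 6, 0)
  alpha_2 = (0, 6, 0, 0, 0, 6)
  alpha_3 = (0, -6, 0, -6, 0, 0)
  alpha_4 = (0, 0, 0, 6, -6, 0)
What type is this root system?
Compute the Cartan integers a_ij = 2(alpha_i, alpha_j)/(alpha_j, alpha_j); the resulting 4x4 Cartan matrix is
[[2, 0, -1, 0], [0, 2, -1, 0], [-1, -1, 2, -1], [0, 0, -1, 2]].
All simple roots have the same length, so the diagram is simply laced. The associated Dynkin diagram is a chain of 2 nodes with a fork of two nodes at one end (D_4), so the type is D_4 (the algebra so(8)).

D_4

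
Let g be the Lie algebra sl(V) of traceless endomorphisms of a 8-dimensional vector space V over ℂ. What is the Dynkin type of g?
A7

This is sl(8), which has dimension 8^2 - 1 = 63 and rank 8 - 1 = 7 (a Cartan subalgebra is the diagonal traceless matrices). In the classification of classical Lie algebras, the special linear algebra sl(n+1) has type A_n; here n = 7, so the Dynkin diagram is a chain of 7 nodes with single edges (A_7). Hence the type is A_7.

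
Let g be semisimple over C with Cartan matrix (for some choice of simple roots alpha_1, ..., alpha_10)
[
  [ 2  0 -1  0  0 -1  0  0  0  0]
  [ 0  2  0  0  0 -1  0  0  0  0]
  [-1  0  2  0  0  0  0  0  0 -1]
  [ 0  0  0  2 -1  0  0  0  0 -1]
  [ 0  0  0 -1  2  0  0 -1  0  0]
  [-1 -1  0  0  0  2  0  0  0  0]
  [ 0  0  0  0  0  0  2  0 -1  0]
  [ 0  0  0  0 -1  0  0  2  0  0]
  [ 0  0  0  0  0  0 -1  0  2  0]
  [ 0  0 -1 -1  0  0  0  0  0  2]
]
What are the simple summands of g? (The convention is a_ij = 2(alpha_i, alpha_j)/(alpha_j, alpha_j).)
The diagram associated to this matrix has two connected components: the simple roots {alpha_7, alpha_9} form a chain of 2 nodes with single edges (A_2), and {alpha_1, alpha_2, alpha_3, alpha_4, alpha_5, alpha_6, alpha_8, alpha_10} form a chain of 8 nodes with single edges (A_8). A semisimple Lie algebra decomposes uniquely as the direct sum of simple ideals, one per connected component of its Dynkin diagram, so g ≅ A_2 ⊕ A_8 (dimension 8 + 80 = 88).

A_2 (sl(3)) + A_8 (sl(9))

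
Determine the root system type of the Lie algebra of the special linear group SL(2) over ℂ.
This is sl(2), which has dimension 2^2 - 1 = 3 and rank 2 - 1 = 1 (a Cartan subalgebra is the diagonal traceless matrices). In the classification of classical Lie algebras, the special linear algebra sl(n+1) has type A_n; here n = 1, so the Dynkin diagram is a chain of 1 nodes with single edges (A_1). Hence the type is A_1.

A1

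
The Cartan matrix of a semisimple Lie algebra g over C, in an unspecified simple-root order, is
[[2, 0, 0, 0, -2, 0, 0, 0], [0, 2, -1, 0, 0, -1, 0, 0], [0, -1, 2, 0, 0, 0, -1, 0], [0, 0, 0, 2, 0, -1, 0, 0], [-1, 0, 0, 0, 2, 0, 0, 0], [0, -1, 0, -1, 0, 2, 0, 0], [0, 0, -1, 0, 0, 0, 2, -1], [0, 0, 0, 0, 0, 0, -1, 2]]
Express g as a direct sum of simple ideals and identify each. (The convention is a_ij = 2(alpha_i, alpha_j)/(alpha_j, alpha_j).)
type A_6 ⊕ type B_2

The diagram associated to this matrix has two connected components: the simple roots {alpha_2, alpha_3, alpha_4, alpha_6, alpha_7, alpha_8} form a chain of 6 nodes with single edges (A_6), and {alpha_1, alpha_5} form a chain of 2 nodes with a double edge at one end; the terminal node there is the unique short simple root (B_2). A semisimple Lie algebra decomposes uniquely as the direct sum of simple ideals, one per connected component of its Dynkin diagram, so g ≅ A_6 ⊕ B_2 (dimension 48 + 10 = 58).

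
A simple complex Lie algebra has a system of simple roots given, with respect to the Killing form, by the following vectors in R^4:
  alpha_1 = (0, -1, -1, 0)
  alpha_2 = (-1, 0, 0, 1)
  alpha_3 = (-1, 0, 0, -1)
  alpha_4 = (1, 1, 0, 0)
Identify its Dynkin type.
D_4

Compute the Cartan integers a_ij = 2(alpha_i, alpha_j)/(alpha_j, alpha_j); the resulting 4x4 Cartan matrix is
[[2, 0, 0, -1], [0, 2, 0, -1], [0, 0, 2, -1], [-1, -1, -1, 2]].
All simple roots have the same length, so the diagram is simply laced. The associated Dynkin diagram is a chain of 2 nodes with a fork of two nodes at one end (D_4), so the type is D_4 (the algebra so(8)).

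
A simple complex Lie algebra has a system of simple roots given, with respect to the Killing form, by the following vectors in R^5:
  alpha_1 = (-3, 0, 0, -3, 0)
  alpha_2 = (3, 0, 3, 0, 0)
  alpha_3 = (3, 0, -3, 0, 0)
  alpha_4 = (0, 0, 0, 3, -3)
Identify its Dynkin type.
Compute the Cartan integers a_ij = 2(alpha_i, alpha_j)/(alpha_j, alpha_j); the resulting 4x4 Cartan matrix is
[[2, -1, -1, -1], [-1, 2, 0, 0], [-1, 0, 2, 0], [-1, 0, 0, 2]].
All simple roots have the same length, so the diagram is simply laced. The associated Dynkin diagram is a chain of 2 nodes with a fork of two nodes at one end (D_4), so the type is D_4 (the algebra so(8)).

type D_4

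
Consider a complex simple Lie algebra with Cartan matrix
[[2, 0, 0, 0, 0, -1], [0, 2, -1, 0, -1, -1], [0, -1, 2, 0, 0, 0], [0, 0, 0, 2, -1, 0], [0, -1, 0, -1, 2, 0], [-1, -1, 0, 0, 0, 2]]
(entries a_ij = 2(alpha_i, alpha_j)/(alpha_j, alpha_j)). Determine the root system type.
The matrix has rank 6 with 2's on the diagonal. Reading the off-diagonal entries as Dynkin edges (a single edge where a_ij = a_ji = -1; a double or triple edge where a_ij * a_ji = 2 or 3), the diagram is a chain of 5 nodes with one extra node attached to the third node from one end (E_6). One simple-root ordering that puts it in standard form is (alpha_4, alpha_3, alpha_5, alpha_2, alpha_6, alpha_1). So the algebra is type E_6.

type E_6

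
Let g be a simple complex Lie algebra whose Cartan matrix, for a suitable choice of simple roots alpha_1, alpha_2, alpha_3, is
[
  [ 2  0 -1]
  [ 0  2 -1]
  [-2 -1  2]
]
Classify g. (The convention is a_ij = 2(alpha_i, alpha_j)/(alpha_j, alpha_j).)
B_3

The matrix has rank 3 with 2's on the diagonal. Reading the off-diagonal entries as Dynkin edges (a single edge where a_ij = a_ji = -1; a double or triple edge where a_ij * a_ji = 2 or 3), the diagram is a chain of 3 nodes with a double edge at one end; the terminal node there is the unique short simple root (B_3). One simple-root ordering that puts it in standard form is (alpha_2, alpha_3, alpha_1). So the algebra is type B_3, i.e. so(7).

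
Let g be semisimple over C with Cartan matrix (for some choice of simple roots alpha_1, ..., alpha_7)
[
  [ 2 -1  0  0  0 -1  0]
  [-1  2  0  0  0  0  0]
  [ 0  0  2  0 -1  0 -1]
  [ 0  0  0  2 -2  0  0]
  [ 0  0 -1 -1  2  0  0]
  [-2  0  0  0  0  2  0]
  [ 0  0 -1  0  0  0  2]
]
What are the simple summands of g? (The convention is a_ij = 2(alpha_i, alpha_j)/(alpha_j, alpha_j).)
C_3 (sp(6)) + C_4 (sp(8))

The diagram associated to this matrix has two connected components: the simple roots {alpha_1, alpha_2, alpha_6} form a chain of 3 nodes with a double edge at one end; the terminal node there is the unique long simple root (C_3), and {alpha_3, alpha_4, alpha_5, alpha_7} form a chain of 4 nodes with a double edge at one end; the terminal node there is the unique long simple root (C_4). A semisimple Lie algebra decomposes uniquely as the direct sum of simple ideals, one per connected component of its Dynkin diagram, so g ≅ C_3 ⊕ C_4 (dimension 21 + 36 = 57).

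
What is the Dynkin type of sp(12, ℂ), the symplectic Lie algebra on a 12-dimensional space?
C_6 (sp(12))

This is sp(12), which has dimension 12(12+1)/2 = 78 and rank 12/2 = 6. In the classification of classical Lie algebras, the symplectic algebra sp(2n) has type C_n; here n = 6, so the Dynkin diagram is a chain of 6 nodes with a double edge at one end; the terminal node there is the unique long simple root (C_6). Hence the type is C_6.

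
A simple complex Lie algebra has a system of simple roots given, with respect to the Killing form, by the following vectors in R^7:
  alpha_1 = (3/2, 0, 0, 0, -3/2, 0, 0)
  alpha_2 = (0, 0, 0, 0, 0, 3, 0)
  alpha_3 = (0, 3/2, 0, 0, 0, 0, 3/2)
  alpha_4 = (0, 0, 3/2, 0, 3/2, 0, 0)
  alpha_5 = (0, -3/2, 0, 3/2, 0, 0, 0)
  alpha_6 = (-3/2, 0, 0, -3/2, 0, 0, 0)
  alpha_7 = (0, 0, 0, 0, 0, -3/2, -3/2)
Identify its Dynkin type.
Compute the Cartan integers a_ij = 2(alpha_i, alpha_j)/(alpha_j, alpha_j); the resulting 7x7 Cartan matrix is
[[2, 0, 0, -1, 0, -1, 0], [0, 2, 0, 0, 0, 0, -2], [0, 0, 2, 0, -1, 0, -1], [-1, 0, 0, 2, 0, 0, 0], [0, 0, -1, 0, 2, -1, 0], [-1, 0, 0, 0, -1, 2, 0], [0, -1, -1, 0, 0, 0, 2]].
The roots have two lengths (squared-length ratio 2:1); the short ones are alpha_{1,3,4,5,6,7}. The associated Dynkin diagram is a chain of 7 nodes with a double edge at one end; the terminal node there is the unique long simple root (C_7), so the type is C_7 (the algebra sp(14)).

C_7 (sp(14))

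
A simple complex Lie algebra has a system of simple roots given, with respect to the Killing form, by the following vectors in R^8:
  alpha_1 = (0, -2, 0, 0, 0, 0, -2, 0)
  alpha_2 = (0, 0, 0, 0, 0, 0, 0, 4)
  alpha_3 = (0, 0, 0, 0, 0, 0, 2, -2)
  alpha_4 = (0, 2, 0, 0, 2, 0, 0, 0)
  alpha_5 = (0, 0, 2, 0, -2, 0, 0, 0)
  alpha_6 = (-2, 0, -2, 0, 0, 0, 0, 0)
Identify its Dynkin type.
C6

Compute the Cartan integers a_ij = 2(alpha_i, alpha_j)/(alpha_j, alpha_j); the resulting 6x6 Cartan matrix is
[[2, 0, -1, -1, 0, 0], [0, 2, -2, 0, 0, 0], [-1, -1, 2, 0, 0, 0], [-1, 0, 0, 2, -1, 0], [0, 0, 0, -1, 2, -1], [0, 0, 0, 0, -1, 2]].
The roots have two lengths (squared-length ratio 2:1); the short ones are alpha_{1,3,4,5,6}. The associated Dynkin diagram is a chain of 6 nodes with a double edge at one end; the terminal node there is the unique long simple root (C_6), so the type is C_6 (the algebra sp(12)).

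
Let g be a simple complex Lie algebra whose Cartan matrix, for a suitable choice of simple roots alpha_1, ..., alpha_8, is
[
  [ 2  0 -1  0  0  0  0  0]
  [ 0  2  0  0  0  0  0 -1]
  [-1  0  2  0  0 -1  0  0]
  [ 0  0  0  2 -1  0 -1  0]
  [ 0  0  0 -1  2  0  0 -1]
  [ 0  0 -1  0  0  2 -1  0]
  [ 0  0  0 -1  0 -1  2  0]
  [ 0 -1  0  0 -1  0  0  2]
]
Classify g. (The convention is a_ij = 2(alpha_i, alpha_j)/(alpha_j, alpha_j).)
type A_8

The matrix has rank 8 with 2's on the diagonal. Reading the off-diagonal entries as Dynkin edges (a single edge where a_ij = a_ji = -1; a double or triple edge where a_ij * a_ji = 2 or 3), the diagram is a chain of 8 nodes with single edges (A_8). One simple-root ordering that puts it in standard form is (alpha_2, alpha_8, alpha_5, alpha_4, alpha_7, alpha_6, alpha_3, alpha_1). So the algebra is type A_8, i.e. sl(9).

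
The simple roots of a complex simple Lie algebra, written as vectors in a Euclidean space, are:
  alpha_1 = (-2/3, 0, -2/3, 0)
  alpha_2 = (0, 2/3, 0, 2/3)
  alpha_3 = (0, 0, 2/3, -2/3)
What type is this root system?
Compute the Cartan integers a_ij = 2(alpha_i, alpha_j)/(alpha_j, alpha_j); the resulting 3x3 Cartan matrix is
[[2, 0, -1], [0, 2, -1], [-1, -1, 2]].
All simple roots have the same length, so the diagram is simply laced. The associated Dynkin diagram is a chain of 3 nodes with single edges (A_3), so the type is A_3 (the algebra sl(4)).

A_3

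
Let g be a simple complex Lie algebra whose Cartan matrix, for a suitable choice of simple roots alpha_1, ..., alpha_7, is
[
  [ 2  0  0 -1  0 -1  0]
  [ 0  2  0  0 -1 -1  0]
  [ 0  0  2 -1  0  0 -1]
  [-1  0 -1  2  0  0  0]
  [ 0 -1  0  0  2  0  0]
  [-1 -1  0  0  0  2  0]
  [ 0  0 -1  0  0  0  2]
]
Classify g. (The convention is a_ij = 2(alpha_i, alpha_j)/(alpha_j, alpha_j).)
The matrix has rank 7 with 2's on the diagonal. Reading the off-diagonal entries as Dynkin edges (a single edge where a_ij = a_ji = -1; a double or triple edge where a_ij * a_ji = 2 or 3), the diagram is a chain of 7 nodes with single edges (A_7). One simple-root ordering that puts it in standard form is (alpha_5, alpha_2, alpha_6, alpha_1, alpha_4, alpha_3, alpha_7). So the algebra is type A_7, i.e. sl(8).

A7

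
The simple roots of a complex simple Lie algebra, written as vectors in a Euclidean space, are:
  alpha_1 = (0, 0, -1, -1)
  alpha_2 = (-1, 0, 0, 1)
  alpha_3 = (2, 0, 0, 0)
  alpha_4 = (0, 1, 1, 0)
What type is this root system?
Compute the Cartan integers a_ij = 2(alpha_i, alpha_j)/(alpha_j, alpha_j); the resulting 4x4 Cartan matrix is
[[2, -1, 0, -1], [-1, 2, -1, 0], [0, -2, 2, 0], [-1, 0, 0, 2]].
The roots have two lengths (squared-length ratio 2:1); the short ones are alpha_{1,2,4}. The associated Dynkin diagram is a chain of 4 nodes with a double edge at one end; the terminal node there is the unique long simple root (C_4), so the type is C_4 (the algebra sp(8)).

C4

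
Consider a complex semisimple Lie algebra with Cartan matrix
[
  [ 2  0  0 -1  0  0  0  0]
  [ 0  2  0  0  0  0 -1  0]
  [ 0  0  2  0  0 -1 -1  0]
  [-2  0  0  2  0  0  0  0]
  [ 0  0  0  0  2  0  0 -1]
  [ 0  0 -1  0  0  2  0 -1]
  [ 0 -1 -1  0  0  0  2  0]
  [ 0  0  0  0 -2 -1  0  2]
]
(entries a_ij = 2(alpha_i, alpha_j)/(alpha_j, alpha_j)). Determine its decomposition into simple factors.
B_2 (so(5)) + B_6 (so(13))

The diagram associated to this matrix has two connected components: the simple roots {alpha_1, alpha_4} form a chain of 2 nodes with a double edge at one end; the terminal node there is the unique short simple root (B_2), and {alpha_2, alpha_3, alpha_5, alpha_6, alpha_7, alpha_8} form a chain of 6 nodes with a double edge at one end; the terminal node there is the unique short simple root (B_6). A semisimple Lie algebra decomposes uniquely as the direct sum of simple ideals, one per connected component of its Dynkin diagram, so g ≅ B_2 ⊕ B_6 (dimension 10 + 78 = 88).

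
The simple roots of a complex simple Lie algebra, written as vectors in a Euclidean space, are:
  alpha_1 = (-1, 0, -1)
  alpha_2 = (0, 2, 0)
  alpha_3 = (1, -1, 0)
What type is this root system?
Compute the Cartan integers a_ij = 2(alpha_i, alpha_j)/(alpha_j, alpha_j); the resulting 3x3 Cartan matrix is
[[2, 0, -1], [0, 2, -2], [-1, -1, 2]].
The roots have two lengths (squared-length ratio 2:1); the short ones are alpha_{1,3}. The associated Dynkin diagram is a chain of 3 nodes with a double edge at one end; the terminal node there is the unique long simple root (C_3), so the type is C_3 (the algebra sp(6)).

C_3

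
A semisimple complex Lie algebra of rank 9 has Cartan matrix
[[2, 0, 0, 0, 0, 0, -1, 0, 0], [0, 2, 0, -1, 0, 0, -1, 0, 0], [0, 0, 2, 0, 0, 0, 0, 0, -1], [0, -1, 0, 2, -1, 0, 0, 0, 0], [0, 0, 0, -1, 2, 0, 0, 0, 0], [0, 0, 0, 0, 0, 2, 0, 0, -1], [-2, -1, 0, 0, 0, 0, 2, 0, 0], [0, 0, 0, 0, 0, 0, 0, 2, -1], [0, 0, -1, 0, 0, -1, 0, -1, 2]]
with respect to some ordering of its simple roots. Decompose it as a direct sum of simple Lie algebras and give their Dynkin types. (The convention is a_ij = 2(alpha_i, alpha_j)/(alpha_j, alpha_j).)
The diagram associated to this matrix has two connected components: the simple roots {alpha_1, alpha_2, alpha_4, alpha_5, alpha_7} form a chain of 5 nodes with a double edge at one end; the terminal node there is the unique short simple root (B_5), and {alpha_3, alpha_6, alpha_8, alpha_9} form a chain of 2 nodes with a fork of two nodes at one end (D_4). A semisimple Lie algebra decomposes uniquely as the direct sum of simple ideals, one per connected component of its Dynkin diagram, so g ≅ B_5 ⊕ D_4 (dimension 55 + 28 = 83).

B_5 + D_4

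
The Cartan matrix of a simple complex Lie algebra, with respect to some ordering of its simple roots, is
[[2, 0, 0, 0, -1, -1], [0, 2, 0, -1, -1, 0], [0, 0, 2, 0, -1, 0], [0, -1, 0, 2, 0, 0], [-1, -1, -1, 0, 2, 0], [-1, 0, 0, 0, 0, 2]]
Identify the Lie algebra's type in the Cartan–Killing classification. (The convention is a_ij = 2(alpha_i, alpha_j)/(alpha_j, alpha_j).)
The matrix has rank 6 with 2's on the diagonal. Reading the off-diagonal entries as Dynkin edges (a single edge where a_ij = a_ji = -1; a double or triple edge where a_ij * a_ji = 2 or 3), the diagram is a chain of 5 nodes with one extra node attached to the third node from one end (E_6). One simple-root ordering that puts it in standard form is (alpha_4, alpha_3, alpha_2, alpha_5, alpha_1, alpha_6). So the algebra is type E_6.

E_6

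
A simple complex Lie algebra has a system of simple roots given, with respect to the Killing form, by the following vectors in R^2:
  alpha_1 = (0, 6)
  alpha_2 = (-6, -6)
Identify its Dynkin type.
B2

Compute the Cartan integers a_ij = 2(alpha_i, alpha_j)/(alpha_j, alpha_j); the resulting 2x2 Cartan matrix is
[[2, -1], [-2, 2]].
The roots have two lengths (squared-length ratio 2:1); the short ones are alpha_{1}. The associated Dynkin diagram is a chain of 2 nodes with a double edge at one end; the terminal node there is the unique short simple root (B_2), so the type is B_2 (the algebra so(5)).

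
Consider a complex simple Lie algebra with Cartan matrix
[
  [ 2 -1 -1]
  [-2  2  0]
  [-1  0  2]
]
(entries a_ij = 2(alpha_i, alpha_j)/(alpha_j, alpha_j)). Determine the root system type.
The matrix has rank 3 with 2's on the diagonal. Reading the off-diagonal entries as Dynkin edges (a single edge where a_ij = a_ji = -1; a double or triple edge where a_ij * a_ji = 2 or 3), the diagram is a chain of 3 nodes with a double edge at one end; the terminal node there is the unique long simple root (C_3). One simple-root ordering that puts it in standard form is (alpha_3, alpha_1, alpha_2). So the algebra is type C_3, i.e. sp(6).

C_3 (sp(6))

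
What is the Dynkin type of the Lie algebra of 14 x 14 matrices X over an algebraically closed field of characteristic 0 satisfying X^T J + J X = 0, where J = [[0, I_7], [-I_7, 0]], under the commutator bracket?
C_7 (sp(14))

This is sp(14), which has dimension 14(14+1)/2 = 105 and rank 14/2 = 7. In the classification of classical Lie algebras, the symplectic algebra sp(2n) has type C_n; here n = 7, so the Dynkin diagram is a chain of 7 nodes with a double edge at one end; the terminal node there is the unique long simple root (C_7). Hence the type is C_7.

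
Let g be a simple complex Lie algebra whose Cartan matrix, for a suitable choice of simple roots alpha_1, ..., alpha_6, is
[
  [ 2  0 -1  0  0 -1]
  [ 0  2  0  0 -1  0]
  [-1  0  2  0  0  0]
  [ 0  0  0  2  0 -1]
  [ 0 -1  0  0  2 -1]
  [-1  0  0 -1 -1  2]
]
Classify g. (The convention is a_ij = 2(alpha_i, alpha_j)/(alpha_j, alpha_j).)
E_6

The matrix has rank 6 with 2's on the diagonal. Reading the off-diagonal entries as Dynkin edges (a single edge where a_ij = a_ji = -1; a double or triple edge where a_ij * a_ji = 2 or 3), the diagram is a chain of 5 nodes with one extra node attached to the third node from one end (E_6). One simple-root ordering that puts it in standard form is (alpha_3, alpha_4, alpha_1, alpha_6, alpha_5, alpha_2). So the algebra is type E_6.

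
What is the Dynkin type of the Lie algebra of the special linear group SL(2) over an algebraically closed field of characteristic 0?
This is sl(2), which has dimension 2^2 - 1 = 3 and rank 2 - 1 = 1 (a Cartan subalgebra is the diagonal traceless matrices). In the classification of classical Lie algebras, the special linear algebra sl(n+1) has type A_n; here n = 1, so the Dynkin diagram is a chain of 1 nodes with single edges (A_1). Hence the type is A_1.

A_1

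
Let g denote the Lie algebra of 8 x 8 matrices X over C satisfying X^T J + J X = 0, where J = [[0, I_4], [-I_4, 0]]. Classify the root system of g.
This is sp(8), which has dimension 8(8+1)/2 = 36 and rank 8/2 = 4. In the classification of classical Lie algebras, the symplectic algebra sp(2n) has type C_n; here n = 4, so the Dynkin diagram is a chain of 4 nodes with a double edge at one end; the terminal node there is the unique long simple root (C_4). Hence the type is C_4.

C_4 (sp(8))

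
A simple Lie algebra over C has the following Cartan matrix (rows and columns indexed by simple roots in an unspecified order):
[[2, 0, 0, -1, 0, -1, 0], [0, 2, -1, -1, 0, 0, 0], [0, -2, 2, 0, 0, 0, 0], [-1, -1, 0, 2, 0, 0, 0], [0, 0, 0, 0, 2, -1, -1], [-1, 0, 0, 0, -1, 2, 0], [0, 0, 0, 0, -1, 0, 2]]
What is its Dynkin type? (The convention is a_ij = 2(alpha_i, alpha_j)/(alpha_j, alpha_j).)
The matrix has rank 7 with 2's on the diagonal. Reading the off-diagonal entries as Dynkin edges (a single edge where a_ij = a_ji = -1; a double or triple edge where a_ij * a_ji = 2 or 3), the diagram is a chain of 7 nodes with a double edge at one end; the terminal node there is the unique long simple root (C_7). One simple-root ordering that puts it in standard form is (alpha_7, alpha_5, alpha_6, alpha_1, alpha_4, alpha_2, alpha_3). So the algebra is type C_7, i.e. sp(14).

type C_7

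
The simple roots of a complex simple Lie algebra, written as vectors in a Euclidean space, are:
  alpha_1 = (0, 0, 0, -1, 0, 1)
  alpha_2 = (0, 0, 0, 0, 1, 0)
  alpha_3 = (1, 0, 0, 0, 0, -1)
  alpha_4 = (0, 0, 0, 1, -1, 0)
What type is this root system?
B_4

Compute the Cartan integers a_ij = 2(alpha_i, alpha_j)/(alpha_j, alpha_j); the resulting 4x4 Cartan matrix is
[[2, 0, -1, -1], [0, 2, 0, -1], [-1, 0, 2, 0], [-1, -2, 0, 2]].
The roots have two lengths (squared-length ratio 2:1); the short ones are alpha_{2}. The associated Dynkin diagram is a chain of 4 nodes with a double edge at one end; the terminal node there is the unique short simple root (B_4), so the type is B_4 (the algebra so(9)).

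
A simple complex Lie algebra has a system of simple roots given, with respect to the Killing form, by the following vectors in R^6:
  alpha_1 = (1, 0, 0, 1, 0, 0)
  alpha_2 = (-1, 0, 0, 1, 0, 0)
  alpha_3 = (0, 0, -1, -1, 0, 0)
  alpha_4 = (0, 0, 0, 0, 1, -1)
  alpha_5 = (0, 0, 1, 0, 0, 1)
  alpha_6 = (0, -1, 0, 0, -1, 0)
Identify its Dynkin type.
type D_6

Compute the Cartan integers a_ij = 2(alpha_i, alpha_j)/(alpha_j, alpha_j); the resulting 6x6 Cartan matrix is
[[2, 0, -1, 0, 0, 0], [0, 2, -1, 0, 0, 0], [-1, -1, 2, 0, -1, 0], [0, 0, 0, 2, -1, -1], [0, 0, -1, -1, 2, 0], [0, 0, 0, -1, 0, 2]].
All simple roots have the same length, so the diagram is simply laced. The associated Dynkin diagram is a chain of 4 nodes with a fork of two nodes at one end (D_6), so the type is D_6 (the algebra so(12)).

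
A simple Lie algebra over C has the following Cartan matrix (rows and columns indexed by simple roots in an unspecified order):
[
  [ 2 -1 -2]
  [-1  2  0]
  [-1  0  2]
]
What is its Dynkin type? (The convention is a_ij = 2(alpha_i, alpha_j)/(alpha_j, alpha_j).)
The matrix has rank 3 with 2's on the diagonal. Reading the off-diagonal entries as Dynkin edges (a single edge where a_ij = a_ji = -1; a double or triple edge where a_ij * a_ji = 2 or 3), the diagram is a chain of 3 nodes with a double edge at one end; the terminal node there is the unique short simple root (B_3). One simple-root ordering that puts it in standard form is (alpha_2, alpha_1, alpha_3). So the algebra is type B_3, i.e. so(7).

B_3 (so(7))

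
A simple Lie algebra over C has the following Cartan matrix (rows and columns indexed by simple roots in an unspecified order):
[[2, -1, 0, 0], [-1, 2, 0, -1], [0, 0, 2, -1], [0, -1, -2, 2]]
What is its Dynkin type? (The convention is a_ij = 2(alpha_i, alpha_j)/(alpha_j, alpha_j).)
B4

The matrix has rank 4 with 2's on the diagonal. Reading the off-diagonal entries as Dynkin edges (a single edge where a_ij = a_ji = -1; a double or triple edge where a_ij * a_ji = 2 or 3), the diagram is a chain of 4 nodes with a double edge at one end; the terminal node there is the unique short simple root (B_4). One simple-root ordering that puts it in standard form is (alpha_1, alpha_2, alpha_4, alpha_3). So the algebra is type B_4, i.e. so(9).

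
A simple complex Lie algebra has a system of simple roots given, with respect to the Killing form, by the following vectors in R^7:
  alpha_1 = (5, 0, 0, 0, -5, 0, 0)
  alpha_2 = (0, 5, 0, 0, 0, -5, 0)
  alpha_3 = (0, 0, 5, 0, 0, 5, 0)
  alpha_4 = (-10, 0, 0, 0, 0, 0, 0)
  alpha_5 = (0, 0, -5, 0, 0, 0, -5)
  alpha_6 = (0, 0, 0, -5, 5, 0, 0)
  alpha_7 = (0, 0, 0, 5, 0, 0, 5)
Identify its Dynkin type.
C7

Compute the Cartan integers a_ij = 2(alpha_i, alpha_j)/(alpha_j, alpha_j); the resulting 7x7 Cartan matrix is
[[2, 0, 0, -1, 0, -1, 0], [0, 2, -1, 0, 0, 0, 0], [0, -1, 2, 0, -1, 0, 0], [-2, 0, 0, 2, 0, 0, 0], [0, 0, -1, 0, 2, 0, -1], [-1, 0, 0, 0, 0, 2, -1], [0, 0, 0, 0, -1, -1, 2]].
The roots have two lengths (squared-length ratio 2:1); the short ones are alpha_{1,2,3,5,6,7}. The associated Dynkin diagram is a chain of 7 nodes with a double edge at one end; the terminal node there is the unique long simple root (C_7), so the type is C_7 (the algebra sp(14)).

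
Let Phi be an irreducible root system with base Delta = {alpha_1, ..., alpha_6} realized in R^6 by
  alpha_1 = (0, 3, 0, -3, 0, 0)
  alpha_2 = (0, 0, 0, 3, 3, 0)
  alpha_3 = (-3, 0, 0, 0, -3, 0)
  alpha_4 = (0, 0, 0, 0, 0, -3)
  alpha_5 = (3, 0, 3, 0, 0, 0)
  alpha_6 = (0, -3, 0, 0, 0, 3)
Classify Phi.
B_6 (so(13))

Compute the Cartan integers a_ij = 2(alpha_i, alpha_j)/(alpha_j, alpha_j); the resulting 6x6 Cartan matrix is
[[2, -1, 0, 0, 0, -1], [-1, 2, -1, 0, 0, 0], [0, -1, 2, 0, -1, 0], [0, 0, 0, 2, 0, -1], [0, 0, -1, 0, 2, 0], [-1, 0, 0, -2, 0, 2]].
The roots have two lengths (squared-length ratio 2:1); the short ones are alpha_{4}. The associated Dynkin diagram is a chain of 6 nodes with a double edge at one end; the terminal node there is the unique short simple root (B_6), so the type is B_6 (the algebra so(13)).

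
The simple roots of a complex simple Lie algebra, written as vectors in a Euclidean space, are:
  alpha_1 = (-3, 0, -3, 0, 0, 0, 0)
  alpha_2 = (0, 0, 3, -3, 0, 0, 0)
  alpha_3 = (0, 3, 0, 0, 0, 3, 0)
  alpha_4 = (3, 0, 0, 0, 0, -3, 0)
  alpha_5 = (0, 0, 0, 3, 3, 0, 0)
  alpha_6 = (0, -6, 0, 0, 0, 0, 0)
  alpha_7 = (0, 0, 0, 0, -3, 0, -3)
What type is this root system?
Compute the Cartan integers a_ij = 2(alpha_i, alpha_j)/(alpha_j, alpha_j); the resulting 7x7 Cartan matrix is
[[2, -1, 0, -1, 0, 0, 0], [-1, 2, 0, 0, -1, 0, 0], [0, 0, 2, -1, 0, -1, 0], [-1, 0, -1, 2, 0, 0, 0], [0, -1, 0, 0, 2, 0, -1], [0, 0, -2, 0, 0, 2, 0], [0, 0, 0, 0, -1, 0, 2]].
The roots have two lengths (squared-length ratio 2:1); the short ones are alpha_{1,2,3,4,5,7}. The associated Dynkin diagram is a chain of 7 nodes with a double edge at one end; the terminal node there is the unique long simple root (C_7), so the type is C_7 (the algebra sp(14)).

type C_7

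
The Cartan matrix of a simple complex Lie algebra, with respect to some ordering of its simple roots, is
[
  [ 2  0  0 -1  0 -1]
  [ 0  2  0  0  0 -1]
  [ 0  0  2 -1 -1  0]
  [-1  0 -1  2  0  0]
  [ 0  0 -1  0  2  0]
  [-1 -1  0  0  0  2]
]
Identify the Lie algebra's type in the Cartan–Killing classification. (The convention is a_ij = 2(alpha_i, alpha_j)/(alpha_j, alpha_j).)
A6

The matrix has rank 6 with 2's on the diagonal. Reading the off-diagonal entries as Dynkin edges (a single edge where a_ij = a_ji = -1; a double or triple edge where a_ij * a_ji = 2 or 3), the diagram is a chain of 6 nodes with single edges (A_6). One simple-root ordering that puts it in standard form is (alpha_2, alpha_6, alpha_1, alpha_4, alpha_3, alpha_5). So the algebra is type A_6, i.e. sl(7).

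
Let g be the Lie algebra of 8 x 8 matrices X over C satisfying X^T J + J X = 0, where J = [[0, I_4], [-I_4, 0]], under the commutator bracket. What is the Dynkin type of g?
This is sp(8), which has dimension 8(8+1)/2 = 36 and rank 8/2 = 4. In the classification of classical Lie algebras, the symplectic algebra sp(2n) has type C_n; here n = 4, so the Dynkin diagram is a chain of 4 nodes with a double edge at one end; the terminal node there is the unique long simple root (C_4). Hence the type is C_4.

C4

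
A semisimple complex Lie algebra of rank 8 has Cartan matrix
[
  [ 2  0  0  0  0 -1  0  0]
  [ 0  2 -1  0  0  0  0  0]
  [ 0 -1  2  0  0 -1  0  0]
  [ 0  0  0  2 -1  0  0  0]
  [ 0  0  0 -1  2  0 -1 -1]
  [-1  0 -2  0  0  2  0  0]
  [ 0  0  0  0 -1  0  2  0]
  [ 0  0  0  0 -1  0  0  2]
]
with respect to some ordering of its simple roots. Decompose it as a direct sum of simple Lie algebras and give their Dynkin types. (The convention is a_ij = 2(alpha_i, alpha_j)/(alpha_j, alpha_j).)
type D_4 + type F_4

The diagram associated to this matrix has two connected components: the simple roots {alpha_4, alpha_5, alpha_7, alpha_8} form a chain of 2 nodes with a fork of two nodes at one end (D_4), and {alpha_1, alpha_2, alpha_3, alpha_6} form a chain of 4 nodes with a double edge between the middle two (F_4). A semisimple Lie algebra decomposes uniquely as the direct sum of simple ideals, one per connected component of its Dynkin diagram, so g ≅ D_4 ⊕ F_4 (dimension 28 + 52 = 80).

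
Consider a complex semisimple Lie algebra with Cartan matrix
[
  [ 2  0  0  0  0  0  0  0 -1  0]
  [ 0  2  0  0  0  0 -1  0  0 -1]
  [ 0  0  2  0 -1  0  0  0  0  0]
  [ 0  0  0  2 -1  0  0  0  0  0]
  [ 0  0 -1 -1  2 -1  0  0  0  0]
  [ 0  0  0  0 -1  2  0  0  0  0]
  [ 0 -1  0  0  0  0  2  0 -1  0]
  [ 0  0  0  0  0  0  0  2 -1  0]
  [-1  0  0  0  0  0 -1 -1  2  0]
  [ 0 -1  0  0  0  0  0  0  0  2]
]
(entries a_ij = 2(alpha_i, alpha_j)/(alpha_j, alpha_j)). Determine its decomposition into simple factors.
D_4 (so(8)) + D_6 (so(12))

The diagram associated to this matrix has two connected components: the simple roots {alpha_3, alpha_4, alpha_5, alpha_6} form a chain of 2 nodes with a fork of two nodes at one end (D_4), and {alpha_1, alpha_2, alpha_7, alpha_8, alpha_9, alpha_10} form a chain of 4 nodes with a fork of two nodes at one end (D_6). A semisimple Lie algebra decomposes uniquely as the direct sum of simple ideals, one per connected component of its Dynkin diagram, so g ≅ D_4 ⊕ D_6 (dimension 28 + 66 = 94).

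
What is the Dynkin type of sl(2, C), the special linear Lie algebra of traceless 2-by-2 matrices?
A1

This is sl(2), which has dimension 2^2 - 1 = 3 and rank 2 - 1 = 1 (a Cartan subalgebra is the diagonal traceless matrices). In the classification of classical Lie algebras, the special linear algebra sl(n+1) has type A_n; here n = 1, so the Dynkin diagram is a chain of 1 nodes with single edges (A_1). Hence the type is A_1.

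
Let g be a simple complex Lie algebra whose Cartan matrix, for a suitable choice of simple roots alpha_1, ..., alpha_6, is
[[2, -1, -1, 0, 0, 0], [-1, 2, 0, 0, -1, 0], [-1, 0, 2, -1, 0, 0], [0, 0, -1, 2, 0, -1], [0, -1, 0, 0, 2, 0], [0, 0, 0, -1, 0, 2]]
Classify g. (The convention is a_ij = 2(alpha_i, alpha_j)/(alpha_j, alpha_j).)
A6

The matrix has rank 6 with 2's on the diagonal. Reading the off-diagonal entries as Dynkin edges (a single edge where a_ij = a_ji = -1; a double or triple edge where a_ij * a_ji = 2 or 3), the diagram is a chain of 6 nodes with single edges (A_6). One simple-root ordering that puts it in standard form is (alpha_6, alpha_4, alpha_3, alpha_1, alpha_2, alpha_5). So the algebra is type A_6, i.e. sl(7).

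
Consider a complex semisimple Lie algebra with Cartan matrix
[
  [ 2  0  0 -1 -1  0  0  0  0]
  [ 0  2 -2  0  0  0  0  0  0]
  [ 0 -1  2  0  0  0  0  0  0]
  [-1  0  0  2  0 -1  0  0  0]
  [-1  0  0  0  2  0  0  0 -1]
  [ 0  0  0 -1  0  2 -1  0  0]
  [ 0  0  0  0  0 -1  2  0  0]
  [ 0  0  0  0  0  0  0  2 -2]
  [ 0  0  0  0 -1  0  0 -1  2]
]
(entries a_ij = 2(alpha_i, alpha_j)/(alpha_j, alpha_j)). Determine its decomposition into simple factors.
B_2 (so(5)) + C_7 (sp(14))

The diagram associated to this matrix has two connected components: the simple roots {alpha_2, alpha_3} form a chain of 2 nodes with a double edge at one end; the terminal node there is the unique short simple root (B_2), and {alpha_1, alpha_4, alpha_5, alpha_6, alpha_7, alpha_8, alpha_9} form a chain of 7 nodes with a double edge at one end; the terminal node there is the unique long simple root (C_7). A semisimple Lie algebra decomposes uniquely as the direct sum of simple ideals, one per connected component of its Dynkin diagram, so g ≅ B_2 ⊕ C_7 (dimension 10 + 105 = 115).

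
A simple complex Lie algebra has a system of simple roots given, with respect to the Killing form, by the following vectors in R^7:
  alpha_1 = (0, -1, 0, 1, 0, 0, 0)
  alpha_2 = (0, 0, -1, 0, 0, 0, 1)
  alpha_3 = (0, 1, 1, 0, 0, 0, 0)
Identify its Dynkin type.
Compute the Cartan integers a_ij = 2(alpha_i, alpha_j)/(alpha_j, alpha_j); the resulting 3x3 Cartan matrix is
[[2, 0, -1], [0, 2, -1], [-1, -1, 2]].
All simple roots have the same length, so the diagram is simply laced. The associated Dynkin diagram is a chain of 3 nodes with single edges (A_3), so the type is A_3 (the algebra sl(4)).

A3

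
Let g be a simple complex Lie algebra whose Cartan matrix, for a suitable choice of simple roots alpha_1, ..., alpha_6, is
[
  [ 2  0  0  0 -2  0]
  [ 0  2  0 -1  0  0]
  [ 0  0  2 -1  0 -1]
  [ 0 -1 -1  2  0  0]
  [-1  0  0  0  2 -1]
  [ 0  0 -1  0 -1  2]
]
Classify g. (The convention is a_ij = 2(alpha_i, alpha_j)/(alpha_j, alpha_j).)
C_6 (sp(12))

The matrix has rank 6 with 2's on the diagonal. Reading the off-diagonal entries as Dynkin edges (a single edge where a_ij = a_ji = -1; a double or triple edge where a_ij * a_ji = 2 or 3), the diagram is a chain of 6 nodes with a double edge at one end; the terminal node there is the unique long simple root (C_6). One simple-root ordering that puts it in standard form is (alpha_2, alpha_4, alpha_3, alpha_6, alpha_5, alpha_1). So the algebra is type C_6, i.e. sp(12).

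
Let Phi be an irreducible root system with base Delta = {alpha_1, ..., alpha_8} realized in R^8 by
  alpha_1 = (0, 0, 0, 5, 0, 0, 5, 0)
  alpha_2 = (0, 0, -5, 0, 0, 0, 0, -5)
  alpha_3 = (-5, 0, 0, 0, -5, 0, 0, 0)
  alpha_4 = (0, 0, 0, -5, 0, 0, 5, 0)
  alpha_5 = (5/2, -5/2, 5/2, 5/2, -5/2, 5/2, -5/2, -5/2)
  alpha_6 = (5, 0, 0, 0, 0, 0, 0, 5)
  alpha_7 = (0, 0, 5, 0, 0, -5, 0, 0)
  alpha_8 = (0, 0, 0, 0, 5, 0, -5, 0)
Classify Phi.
E_8

Compute the Cartan integers a_ij = 2(alpha_i, alpha_j)/(alpha_j, alpha_j); the resulting 8x8 Cartan matrix is
[[2, 0, 0, 0, 0, 0, 0, -1], [0, 2, 0, 0, 0, -1, -1, 0], [0, 0, 2, 0, 0, -1, 0, -1], [0, 0, 0, 2, -1, 0, 0, -1], [0, 0, 0, -1, 2, 0, 0, 0], [0, -1, -1, 0, 0, 2, 0, 0], [0, -1, 0, 0, 0, 0, 2, 0], [-1, 0, -1, -1, 0, 0, 0, 2]].
All simple roots have the same length, so the diagram is simply laced. The associated Dynkin diagram is a chain of 7 nodes with one extra node attached to the third node from one end (E_8), so the type is E_8.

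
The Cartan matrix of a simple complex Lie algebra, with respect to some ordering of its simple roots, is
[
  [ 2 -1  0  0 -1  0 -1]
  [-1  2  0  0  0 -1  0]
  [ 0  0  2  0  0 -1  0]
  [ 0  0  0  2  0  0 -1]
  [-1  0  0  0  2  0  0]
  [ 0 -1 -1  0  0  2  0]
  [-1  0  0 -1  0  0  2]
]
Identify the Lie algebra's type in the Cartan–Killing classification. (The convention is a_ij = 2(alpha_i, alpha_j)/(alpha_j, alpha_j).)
E7

The matrix has rank 7 with 2's on the diagonal. Reading the off-diagonal entries as Dynkin edges (a single edge where a_ij = a_ji = -1; a double or triple edge where a_ij * a_ji = 2 or 3), the diagram is a chain of 6 nodes with one extra node attached to the third node from one end (E_7). One simple-root ordering that puts it in standard form is (alpha_4, alpha_5, alpha_7, alpha_1, alpha_2, alpha_6, alpha_3). So the algebra is type E_7.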